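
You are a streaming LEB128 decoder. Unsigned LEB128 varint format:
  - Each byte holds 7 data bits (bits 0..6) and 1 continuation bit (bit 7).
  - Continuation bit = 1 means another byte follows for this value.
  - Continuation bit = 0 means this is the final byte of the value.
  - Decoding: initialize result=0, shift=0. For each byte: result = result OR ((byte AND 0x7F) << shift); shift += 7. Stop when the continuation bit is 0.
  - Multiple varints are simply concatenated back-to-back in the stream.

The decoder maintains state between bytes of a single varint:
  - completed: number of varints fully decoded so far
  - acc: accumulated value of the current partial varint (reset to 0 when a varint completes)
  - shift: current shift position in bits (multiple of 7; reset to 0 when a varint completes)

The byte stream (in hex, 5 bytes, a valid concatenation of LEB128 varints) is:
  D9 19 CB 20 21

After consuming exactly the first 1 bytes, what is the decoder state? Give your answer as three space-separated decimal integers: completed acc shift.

Answer: 0 89 7

Derivation:
byte[0]=0xD9 cont=1 payload=0x59: acc |= 89<<0 -> completed=0 acc=89 shift=7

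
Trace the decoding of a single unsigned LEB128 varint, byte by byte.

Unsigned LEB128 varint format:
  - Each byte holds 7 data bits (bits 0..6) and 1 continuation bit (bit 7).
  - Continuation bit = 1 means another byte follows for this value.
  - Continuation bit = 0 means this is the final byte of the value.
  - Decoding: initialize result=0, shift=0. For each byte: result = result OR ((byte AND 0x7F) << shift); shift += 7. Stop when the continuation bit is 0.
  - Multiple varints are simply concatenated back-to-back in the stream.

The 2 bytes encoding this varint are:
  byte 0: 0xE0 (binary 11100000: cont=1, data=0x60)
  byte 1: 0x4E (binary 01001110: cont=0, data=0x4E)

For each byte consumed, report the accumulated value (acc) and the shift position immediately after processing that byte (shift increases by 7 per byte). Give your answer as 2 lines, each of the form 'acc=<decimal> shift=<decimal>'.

Answer: acc=96 shift=7
acc=10080 shift=14

Derivation:
byte 0=0xE0: payload=0x60=96, contrib = 96<<0 = 96; acc -> 96, shift -> 7
byte 1=0x4E: payload=0x4E=78, contrib = 78<<7 = 9984; acc -> 10080, shift -> 14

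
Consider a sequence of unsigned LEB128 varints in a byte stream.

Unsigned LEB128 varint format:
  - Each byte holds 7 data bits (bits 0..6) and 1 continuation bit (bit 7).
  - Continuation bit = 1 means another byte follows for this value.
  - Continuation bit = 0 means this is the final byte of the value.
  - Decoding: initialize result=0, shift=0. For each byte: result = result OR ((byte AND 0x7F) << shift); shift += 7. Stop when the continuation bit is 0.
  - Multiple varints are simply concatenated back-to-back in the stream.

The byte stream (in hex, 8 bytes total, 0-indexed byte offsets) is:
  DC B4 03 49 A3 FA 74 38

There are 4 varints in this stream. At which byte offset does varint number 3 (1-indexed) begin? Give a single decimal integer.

Answer: 4

Derivation:
  byte[0]=0xDC cont=1 payload=0x5C=92: acc |= 92<<0 -> acc=92 shift=7
  byte[1]=0xB4 cont=1 payload=0x34=52: acc |= 52<<7 -> acc=6748 shift=14
  byte[2]=0x03 cont=0 payload=0x03=3: acc |= 3<<14 -> acc=55900 shift=21 [end]
Varint 1: bytes[0:3] = DC B4 03 -> value 55900 (3 byte(s))
  byte[3]=0x49 cont=0 payload=0x49=73: acc |= 73<<0 -> acc=73 shift=7 [end]
Varint 2: bytes[3:4] = 49 -> value 73 (1 byte(s))
  byte[4]=0xA3 cont=1 payload=0x23=35: acc |= 35<<0 -> acc=35 shift=7
  byte[5]=0xFA cont=1 payload=0x7A=122: acc |= 122<<7 -> acc=15651 shift=14
  byte[6]=0x74 cont=0 payload=0x74=116: acc |= 116<<14 -> acc=1916195 shift=21 [end]
Varint 3: bytes[4:7] = A3 FA 74 -> value 1916195 (3 byte(s))
  byte[7]=0x38 cont=0 payload=0x38=56: acc |= 56<<0 -> acc=56 shift=7 [end]
Varint 4: bytes[7:8] = 38 -> value 56 (1 byte(s))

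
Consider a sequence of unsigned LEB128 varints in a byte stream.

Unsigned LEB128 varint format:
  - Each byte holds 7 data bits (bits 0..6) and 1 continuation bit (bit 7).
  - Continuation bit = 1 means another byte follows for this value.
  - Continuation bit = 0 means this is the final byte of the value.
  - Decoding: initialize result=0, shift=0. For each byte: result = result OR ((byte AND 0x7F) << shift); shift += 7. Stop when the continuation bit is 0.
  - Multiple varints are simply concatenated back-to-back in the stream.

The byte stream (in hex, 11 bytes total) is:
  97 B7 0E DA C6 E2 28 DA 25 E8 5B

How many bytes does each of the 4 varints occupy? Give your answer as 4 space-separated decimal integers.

  byte[0]=0x97 cont=1 payload=0x17=23: acc |= 23<<0 -> acc=23 shift=7
  byte[1]=0xB7 cont=1 payload=0x37=55: acc |= 55<<7 -> acc=7063 shift=14
  byte[2]=0x0E cont=0 payload=0x0E=14: acc |= 14<<14 -> acc=236439 shift=21 [end]
Varint 1: bytes[0:3] = 97 B7 0E -> value 236439 (3 byte(s))
  byte[3]=0xDA cont=1 payload=0x5A=90: acc |= 90<<0 -> acc=90 shift=7
  byte[4]=0xC6 cont=1 payload=0x46=70: acc |= 70<<7 -> acc=9050 shift=14
  byte[5]=0xE2 cont=1 payload=0x62=98: acc |= 98<<14 -> acc=1614682 shift=21
  byte[6]=0x28 cont=0 payload=0x28=40: acc |= 40<<21 -> acc=85500762 shift=28 [end]
Varint 2: bytes[3:7] = DA C6 E2 28 -> value 85500762 (4 byte(s))
  byte[7]=0xDA cont=1 payload=0x5A=90: acc |= 90<<0 -> acc=90 shift=7
  byte[8]=0x25 cont=0 payload=0x25=37: acc |= 37<<7 -> acc=4826 shift=14 [end]
Varint 3: bytes[7:9] = DA 25 -> value 4826 (2 byte(s))
  byte[9]=0xE8 cont=1 payload=0x68=104: acc |= 104<<0 -> acc=104 shift=7
  byte[10]=0x5B cont=0 payload=0x5B=91: acc |= 91<<7 -> acc=11752 shift=14 [end]
Varint 4: bytes[9:11] = E8 5B -> value 11752 (2 byte(s))

Answer: 3 4 2 2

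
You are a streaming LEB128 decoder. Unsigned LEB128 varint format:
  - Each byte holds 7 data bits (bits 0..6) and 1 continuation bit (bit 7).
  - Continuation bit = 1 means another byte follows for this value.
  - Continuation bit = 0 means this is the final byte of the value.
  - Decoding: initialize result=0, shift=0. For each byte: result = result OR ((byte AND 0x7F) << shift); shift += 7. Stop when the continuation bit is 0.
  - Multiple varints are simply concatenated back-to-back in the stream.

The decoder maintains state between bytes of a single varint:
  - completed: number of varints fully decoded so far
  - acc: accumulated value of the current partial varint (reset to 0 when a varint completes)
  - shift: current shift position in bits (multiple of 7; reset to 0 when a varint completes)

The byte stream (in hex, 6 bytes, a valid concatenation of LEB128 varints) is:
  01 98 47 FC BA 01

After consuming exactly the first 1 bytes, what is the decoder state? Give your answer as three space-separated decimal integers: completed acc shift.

Answer: 1 0 0

Derivation:
byte[0]=0x01 cont=0 payload=0x01: varint #1 complete (value=1); reset -> completed=1 acc=0 shift=0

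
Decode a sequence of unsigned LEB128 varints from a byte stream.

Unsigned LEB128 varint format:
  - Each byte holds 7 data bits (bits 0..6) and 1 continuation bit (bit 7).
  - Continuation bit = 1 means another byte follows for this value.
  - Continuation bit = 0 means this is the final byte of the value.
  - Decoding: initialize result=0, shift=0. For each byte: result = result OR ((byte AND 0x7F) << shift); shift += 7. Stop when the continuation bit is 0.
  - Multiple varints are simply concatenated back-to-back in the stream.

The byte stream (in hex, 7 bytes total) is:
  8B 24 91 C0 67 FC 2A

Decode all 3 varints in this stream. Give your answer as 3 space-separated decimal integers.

Answer: 4619 1695761 5500

Derivation:
  byte[0]=0x8B cont=1 payload=0x0B=11: acc |= 11<<0 -> acc=11 shift=7
  byte[1]=0x24 cont=0 payload=0x24=36: acc |= 36<<7 -> acc=4619 shift=14 [end]
Varint 1: bytes[0:2] = 8B 24 -> value 4619 (2 byte(s))
  byte[2]=0x91 cont=1 payload=0x11=17: acc |= 17<<0 -> acc=17 shift=7
  byte[3]=0xC0 cont=1 payload=0x40=64: acc |= 64<<7 -> acc=8209 shift=14
  byte[4]=0x67 cont=0 payload=0x67=103: acc |= 103<<14 -> acc=1695761 shift=21 [end]
Varint 2: bytes[2:5] = 91 C0 67 -> value 1695761 (3 byte(s))
  byte[5]=0xFC cont=1 payload=0x7C=124: acc |= 124<<0 -> acc=124 shift=7
  byte[6]=0x2A cont=0 payload=0x2A=42: acc |= 42<<7 -> acc=5500 shift=14 [end]
Varint 3: bytes[5:7] = FC 2A -> value 5500 (2 byte(s))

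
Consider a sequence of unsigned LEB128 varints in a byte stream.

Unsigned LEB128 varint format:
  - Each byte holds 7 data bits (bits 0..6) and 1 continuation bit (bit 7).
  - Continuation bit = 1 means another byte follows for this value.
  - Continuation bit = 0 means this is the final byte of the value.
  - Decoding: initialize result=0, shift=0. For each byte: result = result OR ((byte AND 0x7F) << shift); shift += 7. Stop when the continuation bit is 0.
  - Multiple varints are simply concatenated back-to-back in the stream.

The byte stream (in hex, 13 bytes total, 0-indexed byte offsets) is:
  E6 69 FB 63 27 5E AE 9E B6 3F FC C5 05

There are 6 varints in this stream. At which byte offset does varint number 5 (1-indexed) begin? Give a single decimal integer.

Answer: 6

Derivation:
  byte[0]=0xE6 cont=1 payload=0x66=102: acc |= 102<<0 -> acc=102 shift=7
  byte[1]=0x69 cont=0 payload=0x69=105: acc |= 105<<7 -> acc=13542 shift=14 [end]
Varint 1: bytes[0:2] = E6 69 -> value 13542 (2 byte(s))
  byte[2]=0xFB cont=1 payload=0x7B=123: acc |= 123<<0 -> acc=123 shift=7
  byte[3]=0x63 cont=0 payload=0x63=99: acc |= 99<<7 -> acc=12795 shift=14 [end]
Varint 2: bytes[2:4] = FB 63 -> value 12795 (2 byte(s))
  byte[4]=0x27 cont=0 payload=0x27=39: acc |= 39<<0 -> acc=39 shift=7 [end]
Varint 3: bytes[4:5] = 27 -> value 39 (1 byte(s))
  byte[5]=0x5E cont=0 payload=0x5E=94: acc |= 94<<0 -> acc=94 shift=7 [end]
Varint 4: bytes[5:6] = 5E -> value 94 (1 byte(s))
  byte[6]=0xAE cont=1 payload=0x2E=46: acc |= 46<<0 -> acc=46 shift=7
  byte[7]=0x9E cont=1 payload=0x1E=30: acc |= 30<<7 -> acc=3886 shift=14
  byte[8]=0xB6 cont=1 payload=0x36=54: acc |= 54<<14 -> acc=888622 shift=21
  byte[9]=0x3F cont=0 payload=0x3F=63: acc |= 63<<21 -> acc=133009198 shift=28 [end]
Varint 5: bytes[6:10] = AE 9E B6 3F -> value 133009198 (4 byte(s))
  byte[10]=0xFC cont=1 payload=0x7C=124: acc |= 124<<0 -> acc=124 shift=7
  byte[11]=0xC5 cont=1 payload=0x45=69: acc |= 69<<7 -> acc=8956 shift=14
  byte[12]=0x05 cont=0 payload=0x05=5: acc |= 5<<14 -> acc=90876 shift=21 [end]
Varint 6: bytes[10:13] = FC C5 05 -> value 90876 (3 byte(s))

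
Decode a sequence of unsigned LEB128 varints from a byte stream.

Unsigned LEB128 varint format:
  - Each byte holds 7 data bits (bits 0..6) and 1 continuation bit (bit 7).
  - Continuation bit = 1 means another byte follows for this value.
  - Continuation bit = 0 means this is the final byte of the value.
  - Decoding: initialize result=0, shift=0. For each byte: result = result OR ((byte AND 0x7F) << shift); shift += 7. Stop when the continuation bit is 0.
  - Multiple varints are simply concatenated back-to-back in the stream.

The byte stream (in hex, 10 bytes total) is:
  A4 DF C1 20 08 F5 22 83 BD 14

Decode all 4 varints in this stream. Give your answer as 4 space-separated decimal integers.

Answer: 68186020 8 4469 335491

Derivation:
  byte[0]=0xA4 cont=1 payload=0x24=36: acc |= 36<<0 -> acc=36 shift=7
  byte[1]=0xDF cont=1 payload=0x5F=95: acc |= 95<<7 -> acc=12196 shift=14
  byte[2]=0xC1 cont=1 payload=0x41=65: acc |= 65<<14 -> acc=1077156 shift=21
  byte[3]=0x20 cont=0 payload=0x20=32: acc |= 32<<21 -> acc=68186020 shift=28 [end]
Varint 1: bytes[0:4] = A4 DF C1 20 -> value 68186020 (4 byte(s))
  byte[4]=0x08 cont=0 payload=0x08=8: acc |= 8<<0 -> acc=8 shift=7 [end]
Varint 2: bytes[4:5] = 08 -> value 8 (1 byte(s))
  byte[5]=0xF5 cont=1 payload=0x75=117: acc |= 117<<0 -> acc=117 shift=7
  byte[6]=0x22 cont=0 payload=0x22=34: acc |= 34<<7 -> acc=4469 shift=14 [end]
Varint 3: bytes[5:7] = F5 22 -> value 4469 (2 byte(s))
  byte[7]=0x83 cont=1 payload=0x03=3: acc |= 3<<0 -> acc=3 shift=7
  byte[8]=0xBD cont=1 payload=0x3D=61: acc |= 61<<7 -> acc=7811 shift=14
  byte[9]=0x14 cont=0 payload=0x14=20: acc |= 20<<14 -> acc=335491 shift=21 [end]
Varint 4: bytes[7:10] = 83 BD 14 -> value 335491 (3 byte(s))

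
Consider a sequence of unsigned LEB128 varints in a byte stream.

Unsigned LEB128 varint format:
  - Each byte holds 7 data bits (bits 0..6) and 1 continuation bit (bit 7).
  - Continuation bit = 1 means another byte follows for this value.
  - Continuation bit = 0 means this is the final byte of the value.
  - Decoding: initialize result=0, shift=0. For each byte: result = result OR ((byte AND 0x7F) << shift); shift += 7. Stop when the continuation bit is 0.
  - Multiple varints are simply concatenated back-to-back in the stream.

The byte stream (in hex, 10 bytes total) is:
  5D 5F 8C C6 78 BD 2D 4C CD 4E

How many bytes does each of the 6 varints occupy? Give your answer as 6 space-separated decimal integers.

Answer: 1 1 3 2 1 2

Derivation:
  byte[0]=0x5D cont=0 payload=0x5D=93: acc |= 93<<0 -> acc=93 shift=7 [end]
Varint 1: bytes[0:1] = 5D -> value 93 (1 byte(s))
  byte[1]=0x5F cont=0 payload=0x5F=95: acc |= 95<<0 -> acc=95 shift=7 [end]
Varint 2: bytes[1:2] = 5F -> value 95 (1 byte(s))
  byte[2]=0x8C cont=1 payload=0x0C=12: acc |= 12<<0 -> acc=12 shift=7
  byte[3]=0xC6 cont=1 payload=0x46=70: acc |= 70<<7 -> acc=8972 shift=14
  byte[4]=0x78 cont=0 payload=0x78=120: acc |= 120<<14 -> acc=1975052 shift=21 [end]
Varint 3: bytes[2:5] = 8C C6 78 -> value 1975052 (3 byte(s))
  byte[5]=0xBD cont=1 payload=0x3D=61: acc |= 61<<0 -> acc=61 shift=7
  byte[6]=0x2D cont=0 payload=0x2D=45: acc |= 45<<7 -> acc=5821 shift=14 [end]
Varint 4: bytes[5:7] = BD 2D -> value 5821 (2 byte(s))
  byte[7]=0x4C cont=0 payload=0x4C=76: acc |= 76<<0 -> acc=76 shift=7 [end]
Varint 5: bytes[7:8] = 4C -> value 76 (1 byte(s))
  byte[8]=0xCD cont=1 payload=0x4D=77: acc |= 77<<0 -> acc=77 shift=7
  byte[9]=0x4E cont=0 payload=0x4E=78: acc |= 78<<7 -> acc=10061 shift=14 [end]
Varint 6: bytes[8:10] = CD 4E -> value 10061 (2 byte(s))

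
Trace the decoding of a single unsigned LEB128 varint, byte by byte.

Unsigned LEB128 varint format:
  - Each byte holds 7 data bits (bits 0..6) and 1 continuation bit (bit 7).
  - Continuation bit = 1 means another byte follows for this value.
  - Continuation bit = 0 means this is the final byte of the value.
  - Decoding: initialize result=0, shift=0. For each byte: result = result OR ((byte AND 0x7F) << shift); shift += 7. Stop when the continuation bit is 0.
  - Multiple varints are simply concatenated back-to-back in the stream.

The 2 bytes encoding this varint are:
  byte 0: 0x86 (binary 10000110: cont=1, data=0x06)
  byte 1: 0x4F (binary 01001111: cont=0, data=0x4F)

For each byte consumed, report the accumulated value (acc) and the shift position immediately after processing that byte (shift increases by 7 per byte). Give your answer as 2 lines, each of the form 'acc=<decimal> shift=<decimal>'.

Answer: acc=6 shift=7
acc=10118 shift=14

Derivation:
byte 0=0x86: payload=0x06=6, contrib = 6<<0 = 6; acc -> 6, shift -> 7
byte 1=0x4F: payload=0x4F=79, contrib = 79<<7 = 10112; acc -> 10118, shift -> 14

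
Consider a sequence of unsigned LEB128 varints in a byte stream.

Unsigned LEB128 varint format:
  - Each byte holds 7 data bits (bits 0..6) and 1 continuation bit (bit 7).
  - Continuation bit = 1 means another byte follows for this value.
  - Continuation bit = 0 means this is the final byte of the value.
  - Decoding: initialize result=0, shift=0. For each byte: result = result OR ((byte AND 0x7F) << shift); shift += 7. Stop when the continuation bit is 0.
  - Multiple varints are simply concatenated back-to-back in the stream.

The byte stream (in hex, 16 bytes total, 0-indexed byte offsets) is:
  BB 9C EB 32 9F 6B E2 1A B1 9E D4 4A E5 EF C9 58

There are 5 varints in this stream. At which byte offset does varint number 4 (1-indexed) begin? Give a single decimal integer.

Answer: 8

Derivation:
  byte[0]=0xBB cont=1 payload=0x3B=59: acc |= 59<<0 -> acc=59 shift=7
  byte[1]=0x9C cont=1 payload=0x1C=28: acc |= 28<<7 -> acc=3643 shift=14
  byte[2]=0xEB cont=1 payload=0x6B=107: acc |= 107<<14 -> acc=1756731 shift=21
  byte[3]=0x32 cont=0 payload=0x32=50: acc |= 50<<21 -> acc=106614331 shift=28 [end]
Varint 1: bytes[0:4] = BB 9C EB 32 -> value 106614331 (4 byte(s))
  byte[4]=0x9F cont=1 payload=0x1F=31: acc |= 31<<0 -> acc=31 shift=7
  byte[5]=0x6B cont=0 payload=0x6B=107: acc |= 107<<7 -> acc=13727 shift=14 [end]
Varint 2: bytes[4:6] = 9F 6B -> value 13727 (2 byte(s))
  byte[6]=0xE2 cont=1 payload=0x62=98: acc |= 98<<0 -> acc=98 shift=7
  byte[7]=0x1A cont=0 payload=0x1A=26: acc |= 26<<7 -> acc=3426 shift=14 [end]
Varint 3: bytes[6:8] = E2 1A -> value 3426 (2 byte(s))
  byte[8]=0xB1 cont=1 payload=0x31=49: acc |= 49<<0 -> acc=49 shift=7
  byte[9]=0x9E cont=1 payload=0x1E=30: acc |= 30<<7 -> acc=3889 shift=14
  byte[10]=0xD4 cont=1 payload=0x54=84: acc |= 84<<14 -> acc=1380145 shift=21
  byte[11]=0x4A cont=0 payload=0x4A=74: acc |= 74<<21 -> acc=156569393 shift=28 [end]
Varint 4: bytes[8:12] = B1 9E D4 4A -> value 156569393 (4 byte(s))
  byte[12]=0xE5 cont=1 payload=0x65=101: acc |= 101<<0 -> acc=101 shift=7
  byte[13]=0xEF cont=1 payload=0x6F=111: acc |= 111<<7 -> acc=14309 shift=14
  byte[14]=0xC9 cont=1 payload=0x49=73: acc |= 73<<14 -> acc=1210341 shift=21
  byte[15]=0x58 cont=0 payload=0x58=88: acc |= 88<<21 -> acc=185759717 shift=28 [end]
Varint 5: bytes[12:16] = E5 EF C9 58 -> value 185759717 (4 byte(s))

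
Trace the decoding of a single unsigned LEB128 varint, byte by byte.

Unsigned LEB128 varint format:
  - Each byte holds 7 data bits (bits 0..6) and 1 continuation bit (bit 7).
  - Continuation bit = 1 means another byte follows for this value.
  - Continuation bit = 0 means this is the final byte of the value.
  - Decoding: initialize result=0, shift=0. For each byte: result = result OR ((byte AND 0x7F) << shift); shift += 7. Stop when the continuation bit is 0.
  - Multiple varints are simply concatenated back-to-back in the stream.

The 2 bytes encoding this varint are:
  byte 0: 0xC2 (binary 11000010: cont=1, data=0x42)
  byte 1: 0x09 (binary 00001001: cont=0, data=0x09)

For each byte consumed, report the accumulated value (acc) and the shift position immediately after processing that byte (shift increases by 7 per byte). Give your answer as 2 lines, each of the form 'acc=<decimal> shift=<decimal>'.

byte 0=0xC2: payload=0x42=66, contrib = 66<<0 = 66; acc -> 66, shift -> 7
byte 1=0x09: payload=0x09=9, contrib = 9<<7 = 1152; acc -> 1218, shift -> 14

Answer: acc=66 shift=7
acc=1218 shift=14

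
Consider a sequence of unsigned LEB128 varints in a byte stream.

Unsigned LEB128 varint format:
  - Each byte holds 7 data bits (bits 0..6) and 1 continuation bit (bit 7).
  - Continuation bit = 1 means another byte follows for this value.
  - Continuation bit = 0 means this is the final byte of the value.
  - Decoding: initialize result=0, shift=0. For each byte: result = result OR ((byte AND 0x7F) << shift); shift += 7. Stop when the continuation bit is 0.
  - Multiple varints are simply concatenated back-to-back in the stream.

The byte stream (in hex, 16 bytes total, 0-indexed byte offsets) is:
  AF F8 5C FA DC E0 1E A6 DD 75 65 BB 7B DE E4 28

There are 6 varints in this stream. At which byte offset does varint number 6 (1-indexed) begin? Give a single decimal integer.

  byte[0]=0xAF cont=1 payload=0x2F=47: acc |= 47<<0 -> acc=47 shift=7
  byte[1]=0xF8 cont=1 payload=0x78=120: acc |= 120<<7 -> acc=15407 shift=14
  byte[2]=0x5C cont=0 payload=0x5C=92: acc |= 92<<14 -> acc=1522735 shift=21 [end]
Varint 1: bytes[0:3] = AF F8 5C -> value 1522735 (3 byte(s))
  byte[3]=0xFA cont=1 payload=0x7A=122: acc |= 122<<0 -> acc=122 shift=7
  byte[4]=0xDC cont=1 payload=0x5C=92: acc |= 92<<7 -> acc=11898 shift=14
  byte[5]=0xE0 cont=1 payload=0x60=96: acc |= 96<<14 -> acc=1584762 shift=21
  byte[6]=0x1E cont=0 payload=0x1E=30: acc |= 30<<21 -> acc=64499322 shift=28 [end]
Varint 2: bytes[3:7] = FA DC E0 1E -> value 64499322 (4 byte(s))
  byte[7]=0xA6 cont=1 payload=0x26=38: acc |= 38<<0 -> acc=38 shift=7
  byte[8]=0xDD cont=1 payload=0x5D=93: acc |= 93<<7 -> acc=11942 shift=14
  byte[9]=0x75 cont=0 payload=0x75=117: acc |= 117<<14 -> acc=1928870 shift=21 [end]
Varint 3: bytes[7:10] = A6 DD 75 -> value 1928870 (3 byte(s))
  byte[10]=0x65 cont=0 payload=0x65=101: acc |= 101<<0 -> acc=101 shift=7 [end]
Varint 4: bytes[10:11] = 65 -> value 101 (1 byte(s))
  byte[11]=0xBB cont=1 payload=0x3B=59: acc |= 59<<0 -> acc=59 shift=7
  byte[12]=0x7B cont=0 payload=0x7B=123: acc |= 123<<7 -> acc=15803 shift=14 [end]
Varint 5: bytes[11:13] = BB 7B -> value 15803 (2 byte(s))
  byte[13]=0xDE cont=1 payload=0x5E=94: acc |= 94<<0 -> acc=94 shift=7
  byte[14]=0xE4 cont=1 payload=0x64=100: acc |= 100<<7 -> acc=12894 shift=14
  byte[15]=0x28 cont=0 payload=0x28=40: acc |= 40<<14 -> acc=668254 shift=21 [end]
Varint 6: bytes[13:16] = DE E4 28 -> value 668254 (3 byte(s))

Answer: 13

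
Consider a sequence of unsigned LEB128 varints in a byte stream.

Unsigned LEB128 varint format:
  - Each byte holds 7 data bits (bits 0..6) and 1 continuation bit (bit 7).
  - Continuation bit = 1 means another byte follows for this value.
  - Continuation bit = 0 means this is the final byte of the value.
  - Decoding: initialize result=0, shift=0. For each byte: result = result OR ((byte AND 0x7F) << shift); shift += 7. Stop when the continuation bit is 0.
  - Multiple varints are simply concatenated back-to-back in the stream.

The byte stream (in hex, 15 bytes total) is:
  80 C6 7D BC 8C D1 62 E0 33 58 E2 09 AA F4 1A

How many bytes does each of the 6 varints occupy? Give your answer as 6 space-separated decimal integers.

Answer: 3 4 2 1 2 3

Derivation:
  byte[0]=0x80 cont=1 payload=0x00=0: acc |= 0<<0 -> acc=0 shift=7
  byte[1]=0xC6 cont=1 payload=0x46=70: acc |= 70<<7 -> acc=8960 shift=14
  byte[2]=0x7D cont=0 payload=0x7D=125: acc |= 125<<14 -> acc=2056960 shift=21 [end]
Varint 1: bytes[0:3] = 80 C6 7D -> value 2056960 (3 byte(s))
  byte[3]=0xBC cont=1 payload=0x3C=60: acc |= 60<<0 -> acc=60 shift=7
  byte[4]=0x8C cont=1 payload=0x0C=12: acc |= 12<<7 -> acc=1596 shift=14
  byte[5]=0xD1 cont=1 payload=0x51=81: acc |= 81<<14 -> acc=1328700 shift=21
  byte[6]=0x62 cont=0 payload=0x62=98: acc |= 98<<21 -> acc=206849596 shift=28 [end]
Varint 2: bytes[3:7] = BC 8C D1 62 -> value 206849596 (4 byte(s))
  byte[7]=0xE0 cont=1 payload=0x60=96: acc |= 96<<0 -> acc=96 shift=7
  byte[8]=0x33 cont=0 payload=0x33=51: acc |= 51<<7 -> acc=6624 shift=14 [end]
Varint 3: bytes[7:9] = E0 33 -> value 6624 (2 byte(s))
  byte[9]=0x58 cont=0 payload=0x58=88: acc |= 88<<0 -> acc=88 shift=7 [end]
Varint 4: bytes[9:10] = 58 -> value 88 (1 byte(s))
  byte[10]=0xE2 cont=1 payload=0x62=98: acc |= 98<<0 -> acc=98 shift=7
  byte[11]=0x09 cont=0 payload=0x09=9: acc |= 9<<7 -> acc=1250 shift=14 [end]
Varint 5: bytes[10:12] = E2 09 -> value 1250 (2 byte(s))
  byte[12]=0xAA cont=1 payload=0x2A=42: acc |= 42<<0 -> acc=42 shift=7
  byte[13]=0xF4 cont=1 payload=0x74=116: acc |= 116<<7 -> acc=14890 shift=14
  byte[14]=0x1A cont=0 payload=0x1A=26: acc |= 26<<14 -> acc=440874 shift=21 [end]
Varint 6: bytes[12:15] = AA F4 1A -> value 440874 (3 byte(s))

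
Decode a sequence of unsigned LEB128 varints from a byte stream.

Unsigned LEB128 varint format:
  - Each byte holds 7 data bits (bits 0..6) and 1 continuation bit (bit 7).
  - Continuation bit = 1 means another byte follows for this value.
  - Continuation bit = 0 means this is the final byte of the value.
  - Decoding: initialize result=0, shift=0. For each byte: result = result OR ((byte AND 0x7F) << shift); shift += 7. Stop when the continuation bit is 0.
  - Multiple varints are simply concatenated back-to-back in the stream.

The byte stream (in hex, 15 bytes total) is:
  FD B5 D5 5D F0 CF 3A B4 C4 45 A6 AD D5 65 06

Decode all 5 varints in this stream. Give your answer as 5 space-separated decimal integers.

  byte[0]=0xFD cont=1 payload=0x7D=125: acc |= 125<<0 -> acc=125 shift=7
  byte[1]=0xB5 cont=1 payload=0x35=53: acc |= 53<<7 -> acc=6909 shift=14
  byte[2]=0xD5 cont=1 payload=0x55=85: acc |= 85<<14 -> acc=1399549 shift=21
  byte[3]=0x5D cont=0 payload=0x5D=93: acc |= 93<<21 -> acc=196434685 shift=28 [end]
Varint 1: bytes[0:4] = FD B5 D5 5D -> value 196434685 (4 byte(s))
  byte[4]=0xF0 cont=1 payload=0x70=112: acc |= 112<<0 -> acc=112 shift=7
  byte[5]=0xCF cont=1 payload=0x4F=79: acc |= 79<<7 -> acc=10224 shift=14
  byte[6]=0x3A cont=0 payload=0x3A=58: acc |= 58<<14 -> acc=960496 shift=21 [end]
Varint 2: bytes[4:7] = F0 CF 3A -> value 960496 (3 byte(s))
  byte[7]=0xB4 cont=1 payload=0x34=52: acc |= 52<<0 -> acc=52 shift=7
  byte[8]=0xC4 cont=1 payload=0x44=68: acc |= 68<<7 -> acc=8756 shift=14
  byte[9]=0x45 cont=0 payload=0x45=69: acc |= 69<<14 -> acc=1139252 shift=21 [end]
Varint 3: bytes[7:10] = B4 C4 45 -> value 1139252 (3 byte(s))
  byte[10]=0xA6 cont=1 payload=0x26=38: acc |= 38<<0 -> acc=38 shift=7
  byte[11]=0xAD cont=1 payload=0x2D=45: acc |= 45<<7 -> acc=5798 shift=14
  byte[12]=0xD5 cont=1 payload=0x55=85: acc |= 85<<14 -> acc=1398438 shift=21
  byte[13]=0x65 cont=0 payload=0x65=101: acc |= 101<<21 -> acc=213210790 shift=28 [end]
Varint 4: bytes[10:14] = A6 AD D5 65 -> value 213210790 (4 byte(s))
  byte[14]=0x06 cont=0 payload=0x06=6: acc |= 6<<0 -> acc=6 shift=7 [end]
Varint 5: bytes[14:15] = 06 -> value 6 (1 byte(s))

Answer: 196434685 960496 1139252 213210790 6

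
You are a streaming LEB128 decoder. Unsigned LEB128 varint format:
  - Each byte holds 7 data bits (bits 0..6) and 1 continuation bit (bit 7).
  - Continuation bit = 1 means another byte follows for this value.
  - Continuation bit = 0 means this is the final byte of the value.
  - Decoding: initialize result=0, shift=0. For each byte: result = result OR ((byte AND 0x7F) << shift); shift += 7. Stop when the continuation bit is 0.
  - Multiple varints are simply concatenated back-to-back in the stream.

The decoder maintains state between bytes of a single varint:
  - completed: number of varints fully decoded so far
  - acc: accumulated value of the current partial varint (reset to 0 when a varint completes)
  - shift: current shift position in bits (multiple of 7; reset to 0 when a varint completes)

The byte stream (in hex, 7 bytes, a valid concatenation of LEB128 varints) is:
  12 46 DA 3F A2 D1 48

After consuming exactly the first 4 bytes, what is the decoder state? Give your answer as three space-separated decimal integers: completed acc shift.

Answer: 3 0 0

Derivation:
byte[0]=0x12 cont=0 payload=0x12: varint #1 complete (value=18); reset -> completed=1 acc=0 shift=0
byte[1]=0x46 cont=0 payload=0x46: varint #2 complete (value=70); reset -> completed=2 acc=0 shift=0
byte[2]=0xDA cont=1 payload=0x5A: acc |= 90<<0 -> completed=2 acc=90 shift=7
byte[3]=0x3F cont=0 payload=0x3F: varint #3 complete (value=8154); reset -> completed=3 acc=0 shift=0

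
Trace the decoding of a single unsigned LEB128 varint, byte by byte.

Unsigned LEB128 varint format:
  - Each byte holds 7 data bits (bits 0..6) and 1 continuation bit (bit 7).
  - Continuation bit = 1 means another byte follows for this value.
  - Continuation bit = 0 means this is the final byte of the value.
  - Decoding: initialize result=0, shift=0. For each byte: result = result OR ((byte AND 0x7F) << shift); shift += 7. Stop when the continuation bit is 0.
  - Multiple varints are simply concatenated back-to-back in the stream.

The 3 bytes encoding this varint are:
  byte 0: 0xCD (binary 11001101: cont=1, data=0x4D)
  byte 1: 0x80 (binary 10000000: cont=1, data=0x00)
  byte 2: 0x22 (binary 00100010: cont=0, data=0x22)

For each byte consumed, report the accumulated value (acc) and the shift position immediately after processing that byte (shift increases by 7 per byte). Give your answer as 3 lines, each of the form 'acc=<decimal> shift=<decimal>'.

Answer: acc=77 shift=7
acc=77 shift=14
acc=557133 shift=21

Derivation:
byte 0=0xCD: payload=0x4D=77, contrib = 77<<0 = 77; acc -> 77, shift -> 7
byte 1=0x80: payload=0x00=0, contrib = 0<<7 = 0; acc -> 77, shift -> 14
byte 2=0x22: payload=0x22=34, contrib = 34<<14 = 557056; acc -> 557133, shift -> 21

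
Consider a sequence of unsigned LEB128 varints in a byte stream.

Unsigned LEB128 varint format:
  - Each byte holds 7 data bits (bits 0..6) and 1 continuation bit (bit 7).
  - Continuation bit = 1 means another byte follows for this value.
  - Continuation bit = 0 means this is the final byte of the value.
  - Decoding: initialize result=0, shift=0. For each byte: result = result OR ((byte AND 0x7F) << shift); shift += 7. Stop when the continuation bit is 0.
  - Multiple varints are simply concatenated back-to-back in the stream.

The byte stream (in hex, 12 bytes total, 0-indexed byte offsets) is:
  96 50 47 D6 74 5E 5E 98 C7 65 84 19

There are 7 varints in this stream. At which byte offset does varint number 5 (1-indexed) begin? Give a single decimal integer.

  byte[0]=0x96 cont=1 payload=0x16=22: acc |= 22<<0 -> acc=22 shift=7
  byte[1]=0x50 cont=0 payload=0x50=80: acc |= 80<<7 -> acc=10262 shift=14 [end]
Varint 1: bytes[0:2] = 96 50 -> value 10262 (2 byte(s))
  byte[2]=0x47 cont=0 payload=0x47=71: acc |= 71<<0 -> acc=71 shift=7 [end]
Varint 2: bytes[2:3] = 47 -> value 71 (1 byte(s))
  byte[3]=0xD6 cont=1 payload=0x56=86: acc |= 86<<0 -> acc=86 shift=7
  byte[4]=0x74 cont=0 payload=0x74=116: acc |= 116<<7 -> acc=14934 shift=14 [end]
Varint 3: bytes[3:5] = D6 74 -> value 14934 (2 byte(s))
  byte[5]=0x5E cont=0 payload=0x5E=94: acc |= 94<<0 -> acc=94 shift=7 [end]
Varint 4: bytes[5:6] = 5E -> value 94 (1 byte(s))
  byte[6]=0x5E cont=0 payload=0x5E=94: acc |= 94<<0 -> acc=94 shift=7 [end]
Varint 5: bytes[6:7] = 5E -> value 94 (1 byte(s))
  byte[7]=0x98 cont=1 payload=0x18=24: acc |= 24<<0 -> acc=24 shift=7
  byte[8]=0xC7 cont=1 payload=0x47=71: acc |= 71<<7 -> acc=9112 shift=14
  byte[9]=0x65 cont=0 payload=0x65=101: acc |= 101<<14 -> acc=1663896 shift=21 [end]
Varint 6: bytes[7:10] = 98 C7 65 -> value 1663896 (3 byte(s))
  byte[10]=0x84 cont=1 payload=0x04=4: acc |= 4<<0 -> acc=4 shift=7
  byte[11]=0x19 cont=0 payload=0x19=25: acc |= 25<<7 -> acc=3204 shift=14 [end]
Varint 7: bytes[10:12] = 84 19 -> value 3204 (2 byte(s))

Answer: 6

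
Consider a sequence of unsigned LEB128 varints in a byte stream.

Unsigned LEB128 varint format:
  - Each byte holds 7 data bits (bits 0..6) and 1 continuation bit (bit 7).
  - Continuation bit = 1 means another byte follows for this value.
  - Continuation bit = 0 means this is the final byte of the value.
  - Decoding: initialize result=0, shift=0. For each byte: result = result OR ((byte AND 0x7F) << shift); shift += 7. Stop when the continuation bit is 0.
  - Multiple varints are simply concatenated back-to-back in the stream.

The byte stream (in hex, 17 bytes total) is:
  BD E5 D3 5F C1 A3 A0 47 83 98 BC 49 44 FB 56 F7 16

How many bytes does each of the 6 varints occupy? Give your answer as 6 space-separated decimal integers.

  byte[0]=0xBD cont=1 payload=0x3D=61: acc |= 61<<0 -> acc=61 shift=7
  byte[1]=0xE5 cont=1 payload=0x65=101: acc |= 101<<7 -> acc=12989 shift=14
  byte[2]=0xD3 cont=1 payload=0x53=83: acc |= 83<<14 -> acc=1372861 shift=21
  byte[3]=0x5F cont=0 payload=0x5F=95: acc |= 95<<21 -> acc=200602301 shift=28 [end]
Varint 1: bytes[0:4] = BD E5 D3 5F -> value 200602301 (4 byte(s))
  byte[4]=0xC1 cont=1 payload=0x41=65: acc |= 65<<0 -> acc=65 shift=7
  byte[5]=0xA3 cont=1 payload=0x23=35: acc |= 35<<7 -> acc=4545 shift=14
  byte[6]=0xA0 cont=1 payload=0x20=32: acc |= 32<<14 -> acc=528833 shift=21
  byte[7]=0x47 cont=0 payload=0x47=71: acc |= 71<<21 -> acc=149426625 shift=28 [end]
Varint 2: bytes[4:8] = C1 A3 A0 47 -> value 149426625 (4 byte(s))
  byte[8]=0x83 cont=1 payload=0x03=3: acc |= 3<<0 -> acc=3 shift=7
  byte[9]=0x98 cont=1 payload=0x18=24: acc |= 24<<7 -> acc=3075 shift=14
  byte[10]=0xBC cont=1 payload=0x3C=60: acc |= 60<<14 -> acc=986115 shift=21
  byte[11]=0x49 cont=0 payload=0x49=73: acc |= 73<<21 -> acc=154078211 shift=28 [end]
Varint 3: bytes[8:12] = 83 98 BC 49 -> value 154078211 (4 byte(s))
  byte[12]=0x44 cont=0 payload=0x44=68: acc |= 68<<0 -> acc=68 shift=7 [end]
Varint 4: bytes[12:13] = 44 -> value 68 (1 byte(s))
  byte[13]=0xFB cont=1 payload=0x7B=123: acc |= 123<<0 -> acc=123 shift=7
  byte[14]=0x56 cont=0 payload=0x56=86: acc |= 86<<7 -> acc=11131 shift=14 [end]
Varint 5: bytes[13:15] = FB 56 -> value 11131 (2 byte(s))
  byte[15]=0xF7 cont=1 payload=0x77=119: acc |= 119<<0 -> acc=119 shift=7
  byte[16]=0x16 cont=0 payload=0x16=22: acc |= 22<<7 -> acc=2935 shift=14 [end]
Varint 6: bytes[15:17] = F7 16 -> value 2935 (2 byte(s))

Answer: 4 4 4 1 2 2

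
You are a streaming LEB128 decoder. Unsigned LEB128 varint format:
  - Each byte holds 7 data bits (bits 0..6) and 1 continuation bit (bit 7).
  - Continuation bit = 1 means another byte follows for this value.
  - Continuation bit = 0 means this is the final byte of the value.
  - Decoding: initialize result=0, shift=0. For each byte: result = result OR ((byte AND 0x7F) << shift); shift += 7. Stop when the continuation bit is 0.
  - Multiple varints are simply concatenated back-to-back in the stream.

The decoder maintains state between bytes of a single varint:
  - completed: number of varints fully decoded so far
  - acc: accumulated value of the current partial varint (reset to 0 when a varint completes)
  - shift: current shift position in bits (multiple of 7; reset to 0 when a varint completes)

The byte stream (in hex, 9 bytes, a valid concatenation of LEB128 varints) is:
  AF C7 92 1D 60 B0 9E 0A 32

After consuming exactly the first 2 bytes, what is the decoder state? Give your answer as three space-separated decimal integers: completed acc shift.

byte[0]=0xAF cont=1 payload=0x2F: acc |= 47<<0 -> completed=0 acc=47 shift=7
byte[1]=0xC7 cont=1 payload=0x47: acc |= 71<<7 -> completed=0 acc=9135 shift=14

Answer: 0 9135 14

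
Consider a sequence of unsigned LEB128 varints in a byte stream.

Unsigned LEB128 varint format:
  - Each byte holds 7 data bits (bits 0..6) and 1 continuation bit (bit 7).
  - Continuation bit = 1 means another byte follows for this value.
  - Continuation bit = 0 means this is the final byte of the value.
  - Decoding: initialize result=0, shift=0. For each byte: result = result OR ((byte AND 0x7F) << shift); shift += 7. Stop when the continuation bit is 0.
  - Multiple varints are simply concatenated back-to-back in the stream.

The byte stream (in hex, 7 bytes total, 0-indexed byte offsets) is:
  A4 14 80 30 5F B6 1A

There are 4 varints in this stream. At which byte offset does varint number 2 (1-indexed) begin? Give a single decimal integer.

Answer: 2

Derivation:
  byte[0]=0xA4 cont=1 payload=0x24=36: acc |= 36<<0 -> acc=36 shift=7
  byte[1]=0x14 cont=0 payload=0x14=20: acc |= 20<<7 -> acc=2596 shift=14 [end]
Varint 1: bytes[0:2] = A4 14 -> value 2596 (2 byte(s))
  byte[2]=0x80 cont=1 payload=0x00=0: acc |= 0<<0 -> acc=0 shift=7
  byte[3]=0x30 cont=0 payload=0x30=48: acc |= 48<<7 -> acc=6144 shift=14 [end]
Varint 2: bytes[2:4] = 80 30 -> value 6144 (2 byte(s))
  byte[4]=0x5F cont=0 payload=0x5F=95: acc |= 95<<0 -> acc=95 shift=7 [end]
Varint 3: bytes[4:5] = 5F -> value 95 (1 byte(s))
  byte[5]=0xB6 cont=1 payload=0x36=54: acc |= 54<<0 -> acc=54 shift=7
  byte[6]=0x1A cont=0 payload=0x1A=26: acc |= 26<<7 -> acc=3382 shift=14 [end]
Varint 4: bytes[5:7] = B6 1A -> value 3382 (2 byte(s))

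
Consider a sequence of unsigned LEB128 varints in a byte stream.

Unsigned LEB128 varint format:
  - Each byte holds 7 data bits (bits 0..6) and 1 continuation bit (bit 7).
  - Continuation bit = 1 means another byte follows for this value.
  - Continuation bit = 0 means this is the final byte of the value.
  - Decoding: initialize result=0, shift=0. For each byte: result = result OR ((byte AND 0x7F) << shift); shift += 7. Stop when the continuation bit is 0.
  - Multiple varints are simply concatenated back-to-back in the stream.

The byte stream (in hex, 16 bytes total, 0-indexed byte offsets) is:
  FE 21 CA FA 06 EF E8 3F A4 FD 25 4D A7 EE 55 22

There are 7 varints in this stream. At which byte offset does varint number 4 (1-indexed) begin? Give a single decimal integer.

Answer: 8

Derivation:
  byte[0]=0xFE cont=1 payload=0x7E=126: acc |= 126<<0 -> acc=126 shift=7
  byte[1]=0x21 cont=0 payload=0x21=33: acc |= 33<<7 -> acc=4350 shift=14 [end]
Varint 1: bytes[0:2] = FE 21 -> value 4350 (2 byte(s))
  byte[2]=0xCA cont=1 payload=0x4A=74: acc |= 74<<0 -> acc=74 shift=7
  byte[3]=0xFA cont=1 payload=0x7A=122: acc |= 122<<7 -> acc=15690 shift=14
  byte[4]=0x06 cont=0 payload=0x06=6: acc |= 6<<14 -> acc=113994 shift=21 [end]
Varint 2: bytes[2:5] = CA FA 06 -> value 113994 (3 byte(s))
  byte[5]=0xEF cont=1 payload=0x6F=111: acc |= 111<<0 -> acc=111 shift=7
  byte[6]=0xE8 cont=1 payload=0x68=104: acc |= 104<<7 -> acc=13423 shift=14
  byte[7]=0x3F cont=0 payload=0x3F=63: acc |= 63<<14 -> acc=1045615 shift=21 [end]
Varint 3: bytes[5:8] = EF E8 3F -> value 1045615 (3 byte(s))
  byte[8]=0xA4 cont=1 payload=0x24=36: acc |= 36<<0 -> acc=36 shift=7
  byte[9]=0xFD cont=1 payload=0x7D=125: acc |= 125<<7 -> acc=16036 shift=14
  byte[10]=0x25 cont=0 payload=0x25=37: acc |= 37<<14 -> acc=622244 shift=21 [end]
Varint 4: bytes[8:11] = A4 FD 25 -> value 622244 (3 byte(s))
  byte[11]=0x4D cont=0 payload=0x4D=77: acc |= 77<<0 -> acc=77 shift=7 [end]
Varint 5: bytes[11:12] = 4D -> value 77 (1 byte(s))
  byte[12]=0xA7 cont=1 payload=0x27=39: acc |= 39<<0 -> acc=39 shift=7
  byte[13]=0xEE cont=1 payload=0x6E=110: acc |= 110<<7 -> acc=14119 shift=14
  byte[14]=0x55 cont=0 payload=0x55=85: acc |= 85<<14 -> acc=1406759 shift=21 [end]
Varint 6: bytes[12:15] = A7 EE 55 -> value 1406759 (3 byte(s))
  byte[15]=0x22 cont=0 payload=0x22=34: acc |= 34<<0 -> acc=34 shift=7 [end]
Varint 7: bytes[15:16] = 22 -> value 34 (1 byte(s))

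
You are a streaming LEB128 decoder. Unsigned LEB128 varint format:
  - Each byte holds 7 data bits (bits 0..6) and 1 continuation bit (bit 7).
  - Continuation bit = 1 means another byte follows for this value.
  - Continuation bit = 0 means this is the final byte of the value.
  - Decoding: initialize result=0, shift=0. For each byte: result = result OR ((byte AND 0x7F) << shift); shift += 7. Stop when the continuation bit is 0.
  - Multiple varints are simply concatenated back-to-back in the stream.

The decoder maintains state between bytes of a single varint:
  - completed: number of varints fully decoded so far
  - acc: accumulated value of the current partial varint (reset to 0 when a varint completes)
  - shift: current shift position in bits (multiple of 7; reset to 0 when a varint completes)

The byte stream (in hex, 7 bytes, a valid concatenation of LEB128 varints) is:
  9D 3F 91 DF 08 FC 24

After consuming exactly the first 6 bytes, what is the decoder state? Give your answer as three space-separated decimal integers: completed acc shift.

Answer: 2 124 7

Derivation:
byte[0]=0x9D cont=1 payload=0x1D: acc |= 29<<0 -> completed=0 acc=29 shift=7
byte[1]=0x3F cont=0 payload=0x3F: varint #1 complete (value=8093); reset -> completed=1 acc=0 shift=0
byte[2]=0x91 cont=1 payload=0x11: acc |= 17<<0 -> completed=1 acc=17 shift=7
byte[3]=0xDF cont=1 payload=0x5F: acc |= 95<<7 -> completed=1 acc=12177 shift=14
byte[4]=0x08 cont=0 payload=0x08: varint #2 complete (value=143249); reset -> completed=2 acc=0 shift=0
byte[5]=0xFC cont=1 payload=0x7C: acc |= 124<<0 -> completed=2 acc=124 shift=7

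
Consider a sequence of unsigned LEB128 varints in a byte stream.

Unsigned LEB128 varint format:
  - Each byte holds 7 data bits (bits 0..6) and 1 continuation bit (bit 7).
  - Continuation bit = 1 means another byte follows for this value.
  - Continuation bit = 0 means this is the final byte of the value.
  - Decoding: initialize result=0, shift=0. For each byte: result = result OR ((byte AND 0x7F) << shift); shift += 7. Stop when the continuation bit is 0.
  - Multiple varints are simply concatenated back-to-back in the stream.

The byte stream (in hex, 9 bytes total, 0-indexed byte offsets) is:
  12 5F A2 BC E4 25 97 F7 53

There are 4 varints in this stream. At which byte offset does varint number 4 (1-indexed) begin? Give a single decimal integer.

  byte[0]=0x12 cont=0 payload=0x12=18: acc |= 18<<0 -> acc=18 shift=7 [end]
Varint 1: bytes[0:1] = 12 -> value 18 (1 byte(s))
  byte[1]=0x5F cont=0 payload=0x5F=95: acc |= 95<<0 -> acc=95 shift=7 [end]
Varint 2: bytes[1:2] = 5F -> value 95 (1 byte(s))
  byte[2]=0xA2 cont=1 payload=0x22=34: acc |= 34<<0 -> acc=34 shift=7
  byte[3]=0xBC cont=1 payload=0x3C=60: acc |= 60<<7 -> acc=7714 shift=14
  byte[4]=0xE4 cont=1 payload=0x64=100: acc |= 100<<14 -> acc=1646114 shift=21
  byte[5]=0x25 cont=0 payload=0x25=37: acc |= 37<<21 -> acc=79240738 shift=28 [end]
Varint 3: bytes[2:6] = A2 BC E4 25 -> value 79240738 (4 byte(s))
  byte[6]=0x97 cont=1 payload=0x17=23: acc |= 23<<0 -> acc=23 shift=7
  byte[7]=0xF7 cont=1 payload=0x77=119: acc |= 119<<7 -> acc=15255 shift=14
  byte[8]=0x53 cont=0 payload=0x53=83: acc |= 83<<14 -> acc=1375127 shift=21 [end]
Varint 4: bytes[6:9] = 97 F7 53 -> value 1375127 (3 byte(s))

Answer: 6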